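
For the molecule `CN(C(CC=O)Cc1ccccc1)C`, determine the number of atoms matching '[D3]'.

The query [D3] means: atom with exactly three heavy-atom neighbours.
Check the 14 heavy atoms by environment: 3× C (D2) → no; 1× C (D3) → match; 1× c (aromatic, D3) → match; 5× c (aromatic, D2) → no; 1× O (D1) → no; 1× N (D3) → match; 2× C (D1) → no.
Summing the matching environments: 1 + 1 + 1 = 3 matching atoms.

3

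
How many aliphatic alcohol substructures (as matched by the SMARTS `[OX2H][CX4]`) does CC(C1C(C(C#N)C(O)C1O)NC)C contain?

2

[OX2H][CX4] is the SMARTS for an aliphatic alcohol: a hydroxyl oxygen bound to an sp3 (X4) carbon.
The molecule carries 2 separate instances of a hydroxyl group (-OH) meeting every constraint; each maps to a distinct set of atoms, giving 2 matches.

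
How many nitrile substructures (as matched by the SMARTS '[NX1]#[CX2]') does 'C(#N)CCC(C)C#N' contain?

2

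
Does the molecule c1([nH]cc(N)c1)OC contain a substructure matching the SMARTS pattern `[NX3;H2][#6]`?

Yes

The pattern [NX3;H2][#6] describes a trivalent nitrogen with two H attached to carbon — a primary amine.
The molecule carries a primary amino group (-NH2), whose atoms satisfy every constraint of the query, so the pattern matches.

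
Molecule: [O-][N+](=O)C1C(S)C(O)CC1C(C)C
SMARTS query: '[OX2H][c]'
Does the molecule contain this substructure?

No

The pattern [OX2H][c] describes a hydroxyl oxygen attached to an aromatic carbon — a phenol.
The closest candidate here is a hydroxyl group (-OH), but the -OH is on an aliphatic carbon, not an aromatic c. No other fragment satisfies the full query, so there is no match.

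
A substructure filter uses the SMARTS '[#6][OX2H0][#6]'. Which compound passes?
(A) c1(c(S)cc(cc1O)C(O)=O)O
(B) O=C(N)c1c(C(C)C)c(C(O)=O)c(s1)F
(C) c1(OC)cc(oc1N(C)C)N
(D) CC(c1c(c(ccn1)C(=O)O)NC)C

C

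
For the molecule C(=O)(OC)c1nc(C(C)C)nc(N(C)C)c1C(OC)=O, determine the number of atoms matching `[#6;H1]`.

The query [#6;H1] means: any carbon bearing exactly one hydrogen.
Check the 20 heavy atoms by environment: 2× n (aromatic, H0) → no; 4× c (aromatic, H0) → no; 1× N (H0) → no; 6× C (H3) → no; 2× C (H0) → no; 4× O (H0) → no; 1× C (H1) → match.
That gives 1 matching atom.

1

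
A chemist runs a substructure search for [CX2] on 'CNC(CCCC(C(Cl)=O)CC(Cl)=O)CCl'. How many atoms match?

The query [CX2] means: C with X2: aliphatic carbon with exactly 2 total connections.
Check the 16 heavy atoms by environment: 8× C (X4) → no; 1× N (X3) → no; 3× Cl (X1) → no; 2× C (X3) → no; 2× O (X1) → no.
No environment satisfies the query, so 0 matching atoms.

0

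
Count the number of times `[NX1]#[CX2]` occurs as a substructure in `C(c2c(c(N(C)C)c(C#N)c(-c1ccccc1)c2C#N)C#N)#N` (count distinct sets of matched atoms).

[NX1]#[CX2] is the SMARTS for a nitrile: a nitrogen triple-bonded to a two-connected carbon.
The molecule carries 4 separate instances of a nitrile (-C#N) meeting every constraint; each maps to a distinct set of atoms, giving 4 matches.

4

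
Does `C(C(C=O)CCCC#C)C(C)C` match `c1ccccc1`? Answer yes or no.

No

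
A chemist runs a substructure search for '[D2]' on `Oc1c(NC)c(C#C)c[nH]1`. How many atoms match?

The query [D2] means: atom with exactly two heavy-atom neighbours.
Check the 10 heavy atoms by environment: 1× n (aromatic, D2) → match; 1× c (aromatic, D2) → match; 3× c (aromatic, D3) → no; 1× N (D2) → match; 2× C (D1) → no; 1× O (D1) → no; 1× C (D2) → match.
Summing the matching environments: 1 + 1 + 1 + 1 = 4 matching atoms.

4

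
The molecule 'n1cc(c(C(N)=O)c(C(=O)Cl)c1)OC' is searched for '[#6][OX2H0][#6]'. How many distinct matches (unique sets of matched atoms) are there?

1

[#6][OX2H0][#6] is the SMARTS for an ether: an aliphatic oxygen bridging two carbons with no H on the oxygen.
Exactly one fragment in the molecule meets all constraints, giving 1 match.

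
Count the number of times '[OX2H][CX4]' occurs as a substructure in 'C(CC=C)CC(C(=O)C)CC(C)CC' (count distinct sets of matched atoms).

0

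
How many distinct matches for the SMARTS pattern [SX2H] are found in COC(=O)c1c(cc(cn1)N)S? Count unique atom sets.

1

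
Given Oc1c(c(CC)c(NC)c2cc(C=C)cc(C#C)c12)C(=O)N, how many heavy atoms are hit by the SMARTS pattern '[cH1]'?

Check the 22 heavy atoms by environment: 8× c (aromatic, H0) → no; 2× c (aromatic, H1) → match; 1× N (H1) → no; 2× C (H3) → no; 2× C (H2) → no; 1× O (H1) → no; 2× C (H0) → no; 1× O (H0) → no; 1× N (H2) → no; 2× C (H1) → no.
That gives 2 matching atoms.

2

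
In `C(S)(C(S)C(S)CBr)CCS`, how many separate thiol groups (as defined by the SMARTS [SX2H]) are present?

4

[SX2H] is the SMARTS for a thiol: an aliphatic sulfur with two connections, one being H.
The molecule carries 4 separate instances of a thiol (-SH) meeting every constraint; each maps to a distinct set of atoms, giving 4 matches.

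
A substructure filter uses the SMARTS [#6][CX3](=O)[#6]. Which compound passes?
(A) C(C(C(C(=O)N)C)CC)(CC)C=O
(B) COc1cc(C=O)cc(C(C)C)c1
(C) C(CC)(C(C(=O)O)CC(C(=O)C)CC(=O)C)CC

C

[#6][CX3](=O)[#6] describes a carbonyl carbon (no H) flanked by two carbons (a ketone).
(A) has an aldehyde (-CHO) but the carbonyl carbon has H1, so it is not flanked by two carbons.
(B) has an aldehyde (-CHO) but the carbonyl carbon has H1, so it is not flanked by two carbons.
(C) contains an acetyl/ketone group (-C(=O)CH3), which satisfies every atom and bond constraint.
So the answer is (C).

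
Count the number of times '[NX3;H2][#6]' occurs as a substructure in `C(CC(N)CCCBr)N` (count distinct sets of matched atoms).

2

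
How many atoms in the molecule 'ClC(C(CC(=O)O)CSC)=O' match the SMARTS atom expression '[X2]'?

2

The query [X2] means: any atom with exactly two total connections (bonds + H).
Check the 11 heavy atoms by environment: 4× C (X4) → no; 2× C (X3) → no; 2× O (X1) → no; 1× O (X2) → match; 1× S (X2) → match; 1× Cl (X1) → no.
Summing the matching environments: 1 + 1 = 2 matching atoms.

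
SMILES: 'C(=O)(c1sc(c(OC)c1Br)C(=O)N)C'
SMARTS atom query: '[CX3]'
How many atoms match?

2

The query [CX3] means: C with X3: aliphatic carbon with exactly 3 total connections.
Check the 14 heavy atoms by environment: 1× s (aromatic, X2) → no; 4× c (aromatic, X3) → no; 1× O (X2) → no; 2× C (X4) → no; 2× C (X3) → match; 2× O (X1) → no; 1× N (X3) → no; 1× Br (X1) → no.
That gives 2 matching atoms.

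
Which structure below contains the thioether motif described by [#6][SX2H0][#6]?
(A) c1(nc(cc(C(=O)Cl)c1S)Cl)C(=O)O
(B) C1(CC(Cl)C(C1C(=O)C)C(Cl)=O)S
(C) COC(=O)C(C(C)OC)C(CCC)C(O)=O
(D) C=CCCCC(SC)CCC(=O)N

D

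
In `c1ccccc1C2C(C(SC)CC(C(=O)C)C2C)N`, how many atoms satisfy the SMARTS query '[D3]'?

7

Check the 19 heavy atoms by environment: 6× C (D3) → match; 1× C (D2) → no; 3× C (D1) → no; 1× N (D1) → no; 1× S (D2) → no; 1× O (D1) → no; 1× c (aromatic, D3) → match; 5× c (aromatic, D2) → no.
Summing the matching environments: 6 + 1 = 7 matching atoms.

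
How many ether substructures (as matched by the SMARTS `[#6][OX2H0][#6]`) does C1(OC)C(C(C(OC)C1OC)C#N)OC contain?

4

[#6][OX2H0][#6] is the SMARTS for an ether: an aliphatic oxygen bridging two carbons with no H on the oxygen.
The molecule carries 4 separate instances of a methoxy ether (-OCH3) meeting every constraint; each maps to a distinct set of atoms, giving 4 matches.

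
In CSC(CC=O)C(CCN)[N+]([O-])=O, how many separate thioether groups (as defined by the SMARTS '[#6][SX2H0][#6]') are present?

1

[#6][SX2H0][#6] is the SMARTS for a thioether: an aliphatic sulfur bridging two carbons with no H on the sulfur.
Exactly one fragment in the molecule meets all constraints, giving 1 match.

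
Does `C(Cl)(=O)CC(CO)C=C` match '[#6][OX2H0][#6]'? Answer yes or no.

No

The pattern [#6][OX2H0][#6] describes an aliphatic oxygen bridging two carbons with no H on the oxygen — an ether.
The closest candidate here is a hydroxyl group (-OH), but the oxygen has H1, not H0 bridging two carbons. No other fragment satisfies the full query, so there is no match.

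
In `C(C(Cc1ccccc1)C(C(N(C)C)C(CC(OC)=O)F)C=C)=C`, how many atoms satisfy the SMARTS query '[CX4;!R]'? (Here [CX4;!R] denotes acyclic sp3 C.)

Check the 24 heavy atoms by environment: 9× C (X4, acyclic) → match; 1× N (X3, acyclic) → no; 5× C (X3, acyclic) → no; 1× O (X1, acyclic) → no; 1× O (X2, acyclic) → no; 1× F (X1, acyclic) → no; 6× c (aromatic, X3, in 6-ring) → no.
That gives 9 matching atoms.

9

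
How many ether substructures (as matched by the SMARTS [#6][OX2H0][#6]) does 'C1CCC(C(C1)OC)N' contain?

1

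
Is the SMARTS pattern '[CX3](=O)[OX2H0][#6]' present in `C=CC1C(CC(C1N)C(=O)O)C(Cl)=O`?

No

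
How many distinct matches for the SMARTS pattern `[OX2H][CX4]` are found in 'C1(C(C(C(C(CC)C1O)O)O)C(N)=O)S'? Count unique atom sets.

[OX2H][CX4] is the SMARTS for an aliphatic alcohol: a hydroxyl oxygen bound to an sp3 (X4) carbon.
The molecule carries 3 separate instances of a hydroxyl group (-OH) meeting every constraint; each maps to a distinct set of atoms, giving 3 matches.

3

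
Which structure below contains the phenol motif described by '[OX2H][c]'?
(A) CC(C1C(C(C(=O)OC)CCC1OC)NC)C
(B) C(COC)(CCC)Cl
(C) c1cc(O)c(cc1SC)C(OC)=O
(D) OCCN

C

[OX2H][c] describes a hydroxyl oxygen attached to an aromatic carbon (a phenol).
(A) has a methoxy ether (-OCH3) but the oxygen has H0, not H1.
(B) has a methoxy ether (-OCH3) but the oxygen has H0, not H1.
(C) contains a hydroxyl group (-OH), which satisfies every atom and bond constraint.
(D) has a hydroxyl group (-OH) but the -OH is on an aliphatic carbon, not an aromatic c.
So the answer is (C).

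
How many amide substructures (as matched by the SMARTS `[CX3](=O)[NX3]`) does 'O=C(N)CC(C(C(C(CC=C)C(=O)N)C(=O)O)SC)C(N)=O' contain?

[CX3](=O)[NX3] is the SMARTS for an amide: a carbonyl carbon bonded to a trivalent nitrogen.
The molecule carries 3 separate instances of a primary amide (-C(=O)NH2) meeting every constraint; each maps to a distinct set of atoms, giving 3 matches.

3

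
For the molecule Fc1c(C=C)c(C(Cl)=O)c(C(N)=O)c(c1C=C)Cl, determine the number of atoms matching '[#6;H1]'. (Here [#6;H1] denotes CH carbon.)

2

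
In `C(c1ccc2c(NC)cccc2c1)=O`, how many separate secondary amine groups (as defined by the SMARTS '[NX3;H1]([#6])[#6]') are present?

1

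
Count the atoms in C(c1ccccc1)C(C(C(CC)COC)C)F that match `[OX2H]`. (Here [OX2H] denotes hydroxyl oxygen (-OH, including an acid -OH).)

0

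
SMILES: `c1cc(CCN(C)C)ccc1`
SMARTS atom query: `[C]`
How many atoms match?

The query [C] means: uppercase C matches aliphatic (non-aromatic) carbon only.
Check the 11 heavy atoms by environment: 4× C → match; 6× c (aromatic) → no; 1× N → no.
That gives 4 matching atoms.

4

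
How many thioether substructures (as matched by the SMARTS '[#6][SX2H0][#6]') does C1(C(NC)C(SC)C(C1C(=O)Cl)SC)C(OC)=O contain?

2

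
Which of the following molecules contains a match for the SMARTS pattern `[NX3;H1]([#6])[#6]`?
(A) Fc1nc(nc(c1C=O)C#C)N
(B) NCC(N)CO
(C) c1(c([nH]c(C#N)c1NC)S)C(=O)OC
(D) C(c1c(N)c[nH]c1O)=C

C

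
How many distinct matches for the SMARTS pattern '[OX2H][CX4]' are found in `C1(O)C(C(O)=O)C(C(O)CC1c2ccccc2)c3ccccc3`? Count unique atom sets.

2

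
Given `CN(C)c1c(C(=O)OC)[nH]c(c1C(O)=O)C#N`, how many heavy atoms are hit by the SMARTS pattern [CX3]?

2

The query [CX3] means: C with X3: aliphatic carbon with exactly 3 total connections.
Check the 17 heavy atoms by environment: 1× n (aromatic, X3) → no; 4× c (aromatic, X3) → no; 2× C (X3) → match; 2× O (X1) → no; 2× O (X2) → no; 1× C (X2) → no; 1× N (X1) → no; 1× N (X3) → no; 3× C (X4) → no.
That gives 2 matching atoms.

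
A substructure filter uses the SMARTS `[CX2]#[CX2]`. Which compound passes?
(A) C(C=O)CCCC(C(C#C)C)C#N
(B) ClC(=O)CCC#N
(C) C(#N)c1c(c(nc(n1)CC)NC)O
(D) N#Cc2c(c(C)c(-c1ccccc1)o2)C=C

A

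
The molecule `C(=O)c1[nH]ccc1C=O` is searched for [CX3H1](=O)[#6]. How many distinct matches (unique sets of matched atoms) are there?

[CX3H1](=O)[#6] is the SMARTS for an aldehyde: an sp2 carbon with one H, double-bonded to O and single-bonded to carbon.
The molecule carries 2 separate instances of an aldehyde (-CHO) meeting every constraint; each maps to a distinct set of atoms, giving 2 matches.

2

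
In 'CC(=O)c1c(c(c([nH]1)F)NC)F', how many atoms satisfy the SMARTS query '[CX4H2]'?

The query [CX4H2] means: sp3 carbon (X4) with exactly two hydrogens.
Check the 12 heavy atoms by environment: 1× n (aromatic, H1, X3) → no; 4× c (aromatic, H0, X3) → no; 2× F (H0, X1) → no; 1× N (H1, X3) → no; 2× C (H3, X4) → no; 1× C (H0, X3) → no; 1× O (H0, X1) → no.
No environment satisfies the query, so 0 matching atoms.

0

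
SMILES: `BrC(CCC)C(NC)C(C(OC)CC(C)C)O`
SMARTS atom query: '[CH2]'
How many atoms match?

The query [CH2] means: aliphatic carbon with exactly two hydrogens.
Check the 17 heavy atoms by environment: 3× C (H2) → match; 5× C (H1) → no; 1× N (H1) → no; 5× C (H3) → no; 1× Br (H0) → no; 1× O (H0) → no; 1× O (H1) → no.
That gives 3 matching atoms.

3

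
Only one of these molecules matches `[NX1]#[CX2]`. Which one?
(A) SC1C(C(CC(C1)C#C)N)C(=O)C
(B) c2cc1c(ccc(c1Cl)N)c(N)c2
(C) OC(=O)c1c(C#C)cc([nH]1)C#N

[NX1]#[CX2] describes a nitrogen triple-bonded to a two-connected carbon (a nitrile).
(A) has a primary amino group (-NH2) but the nitrogen is NX3 (three connections), not NX1 triple-bonded.
(B) has a primary amino group (-NH2) but the nitrogen is NX3 (three connections), not NX1 triple-bonded.
(C) contains a nitrile (-C#N), which satisfies every atom and bond constraint.
So the answer is (C).

C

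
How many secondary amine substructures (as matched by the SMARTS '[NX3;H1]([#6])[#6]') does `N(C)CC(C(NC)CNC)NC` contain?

4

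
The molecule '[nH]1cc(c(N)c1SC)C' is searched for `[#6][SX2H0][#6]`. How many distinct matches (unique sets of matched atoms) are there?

1

[#6][SX2H0][#6] is the SMARTS for a thioether: an aliphatic sulfur bridging two carbons with no H on the sulfur.
Exactly one fragment in the molecule meets all constraints, giving 1 match.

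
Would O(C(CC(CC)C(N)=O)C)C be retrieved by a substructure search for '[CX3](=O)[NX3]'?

The pattern [CX3](=O)[NX3] describes a carbonyl carbon bonded to a trivalent nitrogen — an amide.
The molecule carries a primary amide (-C(=O)NH2), whose atoms satisfy every constraint of the query, so the pattern matches.

Yes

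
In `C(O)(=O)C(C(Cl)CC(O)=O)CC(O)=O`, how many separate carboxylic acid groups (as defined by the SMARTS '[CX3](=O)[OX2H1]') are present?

3

[CX3](=O)[OX2H1] is the SMARTS for a carboxylic acid: an sp2 carbon double-bonded to O and single-bonded to an -OH oxygen.
The molecule carries 3 separate instances of a carboxylic acid group (-C(=O)OH) meeting every constraint; each maps to a distinct set of atoms, giving 3 matches.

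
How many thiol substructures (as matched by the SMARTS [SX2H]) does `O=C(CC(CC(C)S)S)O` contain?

2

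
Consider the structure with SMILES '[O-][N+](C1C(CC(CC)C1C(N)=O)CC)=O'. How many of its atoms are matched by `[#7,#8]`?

The query [#7,#8] means: nitrogen or oxygen (comma = OR).
Check the 15 heavy atoms by environment: 10× C → no; 2× O → match; 1× N → match; 1× N (charge +1) → match; 1× O (charge -1) → match.
Summing the matching environments: 2 + 1 + 1 + 1 = 5 matching atoms.

5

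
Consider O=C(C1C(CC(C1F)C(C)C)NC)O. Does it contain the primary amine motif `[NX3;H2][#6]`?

The pattern [NX3;H2][#6] describes a trivalent nitrogen with two H attached to carbon — a primary amine.
The closest candidate here is an N-methylamino group (-NHCH3), but the nitrogen bears two carbons and only one H (H1), not H2. No other fragment satisfies the full query, so there is no match.

No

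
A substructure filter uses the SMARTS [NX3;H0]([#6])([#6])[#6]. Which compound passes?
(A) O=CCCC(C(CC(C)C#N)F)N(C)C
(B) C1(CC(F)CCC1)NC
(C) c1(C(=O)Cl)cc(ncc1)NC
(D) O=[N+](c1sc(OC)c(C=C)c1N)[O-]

A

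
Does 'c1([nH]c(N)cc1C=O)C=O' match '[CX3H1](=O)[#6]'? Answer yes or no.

The pattern [CX3H1](=O)[#6] describes an sp2 carbon with one H, double-bonded to O and single-bonded to carbon — an aldehyde.
The molecule carries an aldehyde (-CHO), whose atoms satisfy every constraint of the query, so the pattern matches.

Yes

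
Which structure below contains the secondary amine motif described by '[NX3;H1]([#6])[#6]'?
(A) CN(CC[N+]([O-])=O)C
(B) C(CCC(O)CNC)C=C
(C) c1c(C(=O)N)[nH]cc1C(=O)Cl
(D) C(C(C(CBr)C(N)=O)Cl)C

B

[NX3;H1]([#6])[#6] describes a trivalent nitrogen with one H, bonded to two carbons (a secondary amine).
(A) has a dimethylamino group (-N(CH3)2) but the nitrogen has H0, not H1.
(B) contains an N-methylamino group (-NHCH3), which satisfies every atom and bond constraint.
(C) has a primary amide (-C(=O)NH2) but the -C(=O)NH2 nitrogen has H2, not H1.
(D) has a primary amide (-C(=O)NH2) but the -C(=O)NH2 nitrogen has H2, not H1.
So the answer is (B).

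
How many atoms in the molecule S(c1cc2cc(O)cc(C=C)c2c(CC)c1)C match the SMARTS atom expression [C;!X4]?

2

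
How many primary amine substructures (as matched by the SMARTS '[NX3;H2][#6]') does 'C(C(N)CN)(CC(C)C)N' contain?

3

[NX3;H2][#6] is the SMARTS for a primary amine: a trivalent nitrogen with two H attached to carbon.
The molecule carries 3 separate instances of a primary amino group (-NH2) meeting every constraint; each maps to a distinct set of atoms, giving 3 matches.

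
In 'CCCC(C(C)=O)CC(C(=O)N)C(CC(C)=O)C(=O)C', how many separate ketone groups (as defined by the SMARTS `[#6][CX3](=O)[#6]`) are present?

3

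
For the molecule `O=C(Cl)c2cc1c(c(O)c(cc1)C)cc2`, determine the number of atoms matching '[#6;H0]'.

The query [#6;H0] means: any carbon with no attached hydrogen.
Check the 15 heavy atoms by environment: 5× c (aromatic, H0) → match; 5× c (aromatic, H1) → no; 1× C (H0) → match; 1× O (H0) → no; 1× Cl (H0) → no; 1× C (H3) → no; 1× O (H1) → no.
Summing the matching environments: 5 + 1 = 6 matching atoms.

6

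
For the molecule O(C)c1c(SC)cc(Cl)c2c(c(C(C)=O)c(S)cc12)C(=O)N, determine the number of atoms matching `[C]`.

5

The query [C] means: uppercase C matches aliphatic (non-aromatic) carbon only.
Check the 22 heavy atoms by environment: 10× c (aromatic) → no; 2× S → no; 5× C → match; 3× O → no; 1× Cl → no; 1× N → no.
That gives 5 matching atoms.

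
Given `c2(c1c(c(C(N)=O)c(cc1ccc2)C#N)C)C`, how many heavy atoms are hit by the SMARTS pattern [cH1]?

4

The query [cH1] means: aromatic carbon bearing exactly one hydrogen.
Check the 17 heavy atoms by environment: 6× c (aromatic, H0) → no; 4× c (aromatic, H1) → match; 2× C (H0) → no; 1× O (H0) → no; 1× N (H2) → no; 2× C (H3) → no; 1× N (H0) → no.
That gives 4 matching atoms.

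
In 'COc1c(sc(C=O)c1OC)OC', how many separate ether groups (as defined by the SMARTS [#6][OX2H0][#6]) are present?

3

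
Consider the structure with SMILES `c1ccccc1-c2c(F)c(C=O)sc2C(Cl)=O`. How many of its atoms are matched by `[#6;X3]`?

The query [#6;X3] means: any carbon (aromatic or not) with three total connections.
Check the 17 heavy atoms by environment: 1× s (aromatic, X2) → no; 10× c (aromatic, X3) → match; 2× C (X3) → match; 2× O (X1) → no; 1× F (X1) → no; 1× Cl (X1) → no.
Summing the matching environments: 10 + 2 = 12 matching atoms.

12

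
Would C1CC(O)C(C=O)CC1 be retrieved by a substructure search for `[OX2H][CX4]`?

Yes

The pattern [OX2H][CX4] describes a hydroxyl oxygen bound to an sp3 (X4) carbon — an aliphatic alcohol.
The molecule carries a hydroxyl group (-OH), whose atoms satisfy every constraint of the query, so the pattern matches.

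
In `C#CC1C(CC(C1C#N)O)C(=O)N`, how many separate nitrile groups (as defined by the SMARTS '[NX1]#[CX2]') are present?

[NX1]#[CX2] is the SMARTS for a nitrile: a nitrogen triple-bonded to a two-connected carbon.
Exactly one fragment in the molecule meets all constraints, giving 1 match.

1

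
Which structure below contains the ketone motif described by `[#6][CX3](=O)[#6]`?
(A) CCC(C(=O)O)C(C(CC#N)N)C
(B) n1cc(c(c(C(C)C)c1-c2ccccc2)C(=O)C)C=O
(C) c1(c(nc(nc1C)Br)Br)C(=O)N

B

[#6][CX3](=O)[#6] describes a carbonyl carbon (no H) flanked by two carbons (a ketone).
(A) has a carboxylic acid group (-C(=O)OH) but one neighbour of the carbonyl carbon is O, not C.
(B) contains an acetyl/ketone group (-C(=O)CH3), which satisfies every atom and bond constraint.
(C) has a primary amide (-C(=O)NH2) but one neighbour of the carbonyl carbon is N, not C.
So the answer is (B).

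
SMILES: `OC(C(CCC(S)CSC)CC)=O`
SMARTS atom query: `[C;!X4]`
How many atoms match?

1

The query [C;!X4] means: aliphatic carbon that does not have four total connections.
Check the 13 heavy atoms by environment: 8× C (X4) → no; 2× S (X2) → no; 1× C (X3) → match; 1× O (X1) → no; 1× O (X2) → no.
That gives 1 matching atom.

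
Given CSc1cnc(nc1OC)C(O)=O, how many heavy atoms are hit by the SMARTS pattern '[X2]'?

5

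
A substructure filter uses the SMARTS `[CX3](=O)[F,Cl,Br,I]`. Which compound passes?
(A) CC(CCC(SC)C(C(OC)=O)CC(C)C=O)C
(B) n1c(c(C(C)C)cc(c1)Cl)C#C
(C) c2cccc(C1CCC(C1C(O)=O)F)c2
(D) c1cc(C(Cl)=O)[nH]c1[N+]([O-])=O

D

[CX3](=O)[F,Cl,Br,I] describes a carbonyl carbon bonded to a halogen (an acyl halide).
(A) has a methyl-ester group (-C(=O)OCH3) but the carbonyl is bonded to -O-C, not to a halogen.
(B) has a chloro substituent but the Cl is not on a carbonyl carbon.
(C) has a carboxylic acid group (-C(=O)OH) but the carbonyl is bonded to -OH, not to a halogen.
(D) contains an acyl chloride (-C(=O)Cl), which satisfies every atom and bond constraint.
So the answer is (D).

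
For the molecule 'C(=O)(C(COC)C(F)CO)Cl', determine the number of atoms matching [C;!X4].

1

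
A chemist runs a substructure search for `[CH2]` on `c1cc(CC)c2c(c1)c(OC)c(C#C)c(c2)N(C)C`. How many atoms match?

1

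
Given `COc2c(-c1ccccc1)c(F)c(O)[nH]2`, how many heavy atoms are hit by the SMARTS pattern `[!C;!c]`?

The query [!C;!c] means: neither aliphatic nor aromatic carbon — same as [!#6].
Check the 15 heavy atoms by environment: 1× n (aromatic) → match; 10× c (aromatic) → no; 2× O → match; 1× C → no; 1× F → match.
Summing the matching environments: 1 + 2 + 1 = 4 matching atoms.

4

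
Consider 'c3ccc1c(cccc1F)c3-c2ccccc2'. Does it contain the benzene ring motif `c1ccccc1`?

The pattern c1ccccc1 describes six aromatic carbons in a ring — a benzene ring.
The molecule carries a phenyl ring, whose atoms satisfy every constraint of the query, so the pattern matches.

Yes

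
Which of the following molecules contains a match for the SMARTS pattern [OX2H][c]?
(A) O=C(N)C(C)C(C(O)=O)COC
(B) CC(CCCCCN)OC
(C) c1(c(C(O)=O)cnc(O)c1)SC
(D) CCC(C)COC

[OX2H][c] describes a hydroxyl oxygen attached to an aromatic carbon (a phenol).
(A) has a methoxy ether (-OCH3) but the oxygen has H0, not H1.
(B) has a methoxy ether (-OCH3) but the oxygen has H0, not H1.
(C) contains a hydroxyl group (-OH), which satisfies every atom and bond constraint.
(D) has a methoxy ether (-OCH3) but the oxygen has H0, not H1.
So the answer is (C).

C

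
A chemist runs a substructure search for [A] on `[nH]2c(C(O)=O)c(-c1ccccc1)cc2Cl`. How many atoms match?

4

Check the 15 heavy atoms by environment: 1× n (aromatic) → no; 10× c (aromatic) → no; 1× Cl → match; 1× C → match; 2× O → match.
Summing the matching environments: 1 + 1 + 2 = 4 matching atoms.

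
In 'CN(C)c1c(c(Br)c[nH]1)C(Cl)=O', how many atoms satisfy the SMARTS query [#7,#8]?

The query [#7,#8] means: nitrogen or oxygen (comma = OR).
Check the 12 heavy atoms by environment: 1× n (aromatic) → match; 4× c (aromatic) → no; 1× Br → no; 1× N → match; 3× C → no; 1× O → match; 1× Cl → no.
Summing the matching environments: 1 + 1 + 1 = 3 matching atoms.

3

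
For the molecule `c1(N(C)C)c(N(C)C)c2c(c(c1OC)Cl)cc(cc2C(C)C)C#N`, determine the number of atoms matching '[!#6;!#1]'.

5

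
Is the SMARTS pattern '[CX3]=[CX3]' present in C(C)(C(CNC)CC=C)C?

Yes

The pattern [CX3]=[CX3] describes a non-aromatic C=C double bond between two sp2 carbons — an alkene.
The molecule carries a vinyl group (-CH=CH2), whose atoms satisfy every constraint of the query, so the pattern matches.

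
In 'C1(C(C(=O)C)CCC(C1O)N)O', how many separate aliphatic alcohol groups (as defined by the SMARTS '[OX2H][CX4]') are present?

[OX2H][CX4] is the SMARTS for an aliphatic alcohol: a hydroxyl oxygen bound to an sp3 (X4) carbon.
The molecule carries 2 separate instances of a hydroxyl group (-OH) meeting every constraint; each maps to a distinct set of atoms, giving 2 matches.

2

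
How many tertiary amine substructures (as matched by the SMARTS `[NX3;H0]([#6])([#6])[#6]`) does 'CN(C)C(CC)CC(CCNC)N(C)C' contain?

[NX3;H0]([#6])([#6])[#6] is the SMARTS for a tertiary amine: a trivalent nitrogen with no H, bonded to three carbons.
The molecule carries 2 separate instances of a dimethylamino group (-N(CH3)2) meeting every constraint; each maps to a distinct set of atoms, giving 2 matches.

2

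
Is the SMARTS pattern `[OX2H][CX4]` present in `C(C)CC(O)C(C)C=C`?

The pattern [OX2H][CX4] describes a hydroxyl oxygen bound to an sp3 (X4) carbon — an aliphatic alcohol.
The molecule carries a hydroxyl group (-OH), whose atoms satisfy every constraint of the query, so the pattern matches.

Yes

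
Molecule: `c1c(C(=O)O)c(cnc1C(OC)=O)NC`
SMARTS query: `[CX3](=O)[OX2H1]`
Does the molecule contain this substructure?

Yes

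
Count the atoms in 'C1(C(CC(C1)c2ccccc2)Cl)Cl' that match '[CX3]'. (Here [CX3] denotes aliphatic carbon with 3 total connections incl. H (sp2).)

0

The query [CX3] means: C with X3: aliphatic carbon with exactly 3 total connections.
Check the 13 heavy atoms by environment: 5× C (X4) → no; 2× Cl (X1) → no; 6× c (aromatic, X3) → no.
No environment satisfies the query, so 0 matching atoms.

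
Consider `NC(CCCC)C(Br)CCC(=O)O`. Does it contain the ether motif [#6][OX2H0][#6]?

The pattern [#6][OX2H0][#6] describes an aliphatic oxygen bridging two carbons with no H on the oxygen — an ether.
The closest candidate here is a carboxylic acid group (-C(=O)OH), but the -OH oxygen has H1; the =O is OX1, not OX2. No other fragment satisfies the full query, so there is no match.

No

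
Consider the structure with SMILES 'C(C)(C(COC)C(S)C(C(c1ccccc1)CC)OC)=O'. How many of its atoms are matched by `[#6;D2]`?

7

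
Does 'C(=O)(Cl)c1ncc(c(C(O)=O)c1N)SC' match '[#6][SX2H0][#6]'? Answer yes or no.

Yes

The pattern [#6][SX2H0][#6] describes an aliphatic sulfur bridging two carbons with no H on the sulfur — a thioether.
The molecule carries a methylthio ether (-SCH3), whose atoms satisfy every constraint of the query, so the pattern matches.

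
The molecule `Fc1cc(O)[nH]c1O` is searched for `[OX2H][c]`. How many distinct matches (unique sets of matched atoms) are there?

[OX2H][c] is the SMARTS for a phenol: a hydroxyl oxygen attached to an aromatic carbon.
The molecule carries 2 separate instances of a hydroxyl group (-OH) meeting every constraint; each maps to a distinct set of atoms, giving 2 matches.

2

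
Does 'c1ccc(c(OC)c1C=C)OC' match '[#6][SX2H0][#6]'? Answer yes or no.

The pattern [#6][SX2H0][#6] describes an aliphatic sulfur bridging two carbons with no H on the sulfur — a thioether.
The closest candidate here is a methoxy ether (-OCH3), but the bridging atom is O, not S. No other fragment satisfies the full query, so there is no match.

No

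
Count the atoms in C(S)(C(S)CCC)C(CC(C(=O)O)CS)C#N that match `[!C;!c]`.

6

Check the 17 heavy atoms by environment: 11× C → no; 3× S → match; 2× O → match; 1× N → match.
Summing the matching environments: 3 + 2 + 1 = 6 matching atoms.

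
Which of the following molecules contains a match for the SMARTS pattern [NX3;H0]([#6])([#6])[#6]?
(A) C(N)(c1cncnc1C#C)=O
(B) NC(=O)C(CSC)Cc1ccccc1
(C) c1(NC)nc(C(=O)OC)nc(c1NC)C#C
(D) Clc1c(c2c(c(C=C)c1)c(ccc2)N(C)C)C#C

[NX3;H0]([#6])([#6])[#6] describes a trivalent nitrogen with no H, bonded to three carbons (a tertiary amine).
(A) has a primary amide (-C(=O)NH2) but the amide nitrogen has H2 and only one carbon neighbour.
(B) has a primary amide (-C(=O)NH2) but the amide nitrogen has H2 and only one carbon neighbour.
(C) has an N-methylamino group (-NHCH3) but the nitrogen still has one H (H1), not H0.
(D) contains a dimethylamino group (-N(CH3)2), which satisfies every atom and bond constraint.
So the answer is (D).

D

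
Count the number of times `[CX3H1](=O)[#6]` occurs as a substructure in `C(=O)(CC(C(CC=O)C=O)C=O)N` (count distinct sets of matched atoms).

3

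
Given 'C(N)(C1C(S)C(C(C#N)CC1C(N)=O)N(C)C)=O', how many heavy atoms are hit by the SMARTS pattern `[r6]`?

6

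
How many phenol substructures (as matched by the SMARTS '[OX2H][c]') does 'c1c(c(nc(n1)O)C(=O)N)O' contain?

[OX2H][c] is the SMARTS for a phenol: a hydroxyl oxygen attached to an aromatic carbon.
The molecule carries 2 separate instances of a hydroxyl group (-OH) meeting every constraint; each maps to a distinct set of atoms, giving 2 matches.

2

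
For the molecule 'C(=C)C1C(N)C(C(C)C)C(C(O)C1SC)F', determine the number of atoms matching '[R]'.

Check the 16 heavy atoms by environment: 6× C (in 6-ring) → match; 1× N (acyclic) → no; 1× F (acyclic) → no; 6× C (acyclic) → no; 1× O (acyclic) → no; 1× S (acyclic) → no.
That gives 6 matching atoms.

6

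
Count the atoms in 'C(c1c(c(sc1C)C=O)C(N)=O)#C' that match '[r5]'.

The query [r5] means: r5 matches atoms in a five-membered ring.
Check the 13 heavy atoms by environment: 1× s (aromatic, in 5-ring) → match; 4× c (aromatic, in 5-ring) → match; 5× C (acyclic) → no; 2× O (acyclic) → no; 1× N (acyclic) → no.
Summing the matching environments: 1 + 4 = 5 matching atoms.

5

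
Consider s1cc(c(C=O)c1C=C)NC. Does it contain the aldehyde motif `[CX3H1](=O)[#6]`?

Yes

The pattern [CX3H1](=O)[#6] describes an sp2 carbon with one H, double-bonded to O and single-bonded to carbon — an aldehyde.
The molecule carries an aldehyde (-CHO), whose atoms satisfy every constraint of the query, so the pattern matches.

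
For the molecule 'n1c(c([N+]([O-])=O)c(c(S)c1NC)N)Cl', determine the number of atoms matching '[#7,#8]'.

6

The query [#7,#8] means: nitrogen or oxygen (comma = OR).
Check the 14 heavy atoms by environment: 1× n (aromatic) → match; 5× c (aromatic) → no; 1× S → no; 1× N (charge +1) → match; 1× O (charge -1) → match; 1× O → match; 2× N → match; 1× C → no; 1× Cl → no.
Summing the matching environments: 1 + 1 + 1 + 1 + 2 = 6 matching atoms.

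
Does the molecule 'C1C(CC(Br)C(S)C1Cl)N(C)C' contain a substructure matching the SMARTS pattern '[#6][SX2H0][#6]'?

No

The pattern [#6][SX2H0][#6] describes an aliphatic sulfur bridging two carbons with no H on the sulfur — a thioether.
The closest candidate here is a thiol (-SH), but the sulfur has H1, not H0 bridging two carbons. No other fragment satisfies the full query, so there is no match.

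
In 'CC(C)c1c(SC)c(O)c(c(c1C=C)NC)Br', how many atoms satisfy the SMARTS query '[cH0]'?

6

Check the 17 heavy atoms by environment: 6× c (aromatic, H0) → match; 1× N (H1) → no; 4× C (H3) → no; 2× C (H1) → no; 1× C (H2) → no; 1× O (H1) → no; 1× S (H0) → no; 1× Br (H0) → no.
That gives 6 matching atoms.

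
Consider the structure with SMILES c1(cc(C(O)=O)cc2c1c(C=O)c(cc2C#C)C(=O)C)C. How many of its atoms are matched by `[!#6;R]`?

The query [!#6;R] means: non-carbon atom that is part of a ring.
Check the 21 heavy atoms by environment: 10× c (aromatic, in 6-ring) → no; 7× C (acyclic) → no; 4× O (acyclic) → no.
No environment satisfies the query, so 0 matching atoms.

0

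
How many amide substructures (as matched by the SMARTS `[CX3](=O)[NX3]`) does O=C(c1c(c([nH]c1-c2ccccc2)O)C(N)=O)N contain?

[CX3](=O)[NX3] is the SMARTS for an amide: a carbonyl carbon bonded to a trivalent nitrogen.
The molecule carries 2 separate instances of a primary amide (-C(=O)NH2) meeting every constraint; each maps to a distinct set of atoms, giving 2 matches.

2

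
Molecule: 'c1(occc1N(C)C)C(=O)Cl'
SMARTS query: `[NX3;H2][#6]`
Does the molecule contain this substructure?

No

The pattern [NX3;H2][#6] describes a trivalent nitrogen with two H attached to carbon — a primary amine.
The closest candidate here is a dimethylamino group (-N(CH3)2), but the nitrogen has H0, not H2. No other fragment satisfies the full query, so there is no match.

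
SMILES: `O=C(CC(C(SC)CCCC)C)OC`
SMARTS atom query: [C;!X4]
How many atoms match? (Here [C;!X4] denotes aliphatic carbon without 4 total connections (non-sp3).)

1

The query [C;!X4] means: aliphatic carbon that does not have four total connections.
Check the 14 heavy atoms by environment: 10× C (X4) → no; 1× S (X2) → no; 1× C (X3) → match; 1× O (X1) → no; 1× O (X2) → no.
That gives 1 matching atom.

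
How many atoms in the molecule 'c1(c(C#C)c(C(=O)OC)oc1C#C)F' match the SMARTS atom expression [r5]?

5

Check the 14 heavy atoms by environment: 1× o (aromatic, in 5-ring) → match; 4× c (aromatic, in 5-ring) → match; 6× C (acyclic) → no; 2× O (acyclic) → no; 1× F (acyclic) → no.
Summing the matching environments: 1 + 4 = 5 matching atoms.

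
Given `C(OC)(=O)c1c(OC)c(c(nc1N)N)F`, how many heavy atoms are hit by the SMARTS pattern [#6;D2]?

0

Check the 15 heavy atoms by environment: 1× n (aromatic, D2) → no; 5× c (aromatic, D3) → no; 2× N (D1) → no; 1× F (D1) → no; 2× O (D2) → no; 2× C (D1) → no; 1× C (D3) → no; 1× O (D1) → no.
No environment satisfies the query, so 0 matching atoms.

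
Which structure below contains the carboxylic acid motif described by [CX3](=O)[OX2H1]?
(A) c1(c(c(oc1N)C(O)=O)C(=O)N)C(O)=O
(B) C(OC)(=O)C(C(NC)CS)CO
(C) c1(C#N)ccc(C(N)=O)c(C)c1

A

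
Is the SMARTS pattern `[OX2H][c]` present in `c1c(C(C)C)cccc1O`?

The pattern [OX2H][c] describes a hydroxyl oxygen attached to an aromatic carbon — a phenol.
The molecule carries a hydroxyl group (-OH), whose atoms satisfy every constraint of the query, so the pattern matches.

Yes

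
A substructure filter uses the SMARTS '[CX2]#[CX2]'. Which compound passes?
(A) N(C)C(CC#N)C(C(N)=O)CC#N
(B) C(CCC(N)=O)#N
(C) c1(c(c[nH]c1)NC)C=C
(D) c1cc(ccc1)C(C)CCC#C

[CX2]#[CX2] describes a carbon-carbon triple bond (an alkyne).
(A) has a nitrile (-C#N) but the triple bond is C#N, not C#C.
(B) has a nitrile (-C#N) but the triple bond is C#N, not C#C.
(C) has a vinyl group (-CH=CH2) but the C=C is a double bond; both carbons are CX3, not CX2.
(D) contains an ethynyl group (-C#CH), which satisfies every atom and bond constraint.
So the answer is (D).

D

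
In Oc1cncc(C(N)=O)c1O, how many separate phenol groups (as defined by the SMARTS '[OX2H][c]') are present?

2

[OX2H][c] is the SMARTS for a phenol: a hydroxyl oxygen attached to an aromatic carbon.
The molecule carries 2 separate instances of a hydroxyl group (-OH) meeting every constraint; each maps to a distinct set of atoms, giving 2 matches.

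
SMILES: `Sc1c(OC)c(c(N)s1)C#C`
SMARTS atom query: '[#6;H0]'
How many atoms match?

5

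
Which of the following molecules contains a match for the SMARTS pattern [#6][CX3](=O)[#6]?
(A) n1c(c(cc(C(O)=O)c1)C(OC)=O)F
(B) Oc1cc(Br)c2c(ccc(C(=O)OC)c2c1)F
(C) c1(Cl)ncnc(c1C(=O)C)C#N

C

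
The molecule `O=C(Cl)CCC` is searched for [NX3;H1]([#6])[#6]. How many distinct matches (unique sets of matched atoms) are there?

0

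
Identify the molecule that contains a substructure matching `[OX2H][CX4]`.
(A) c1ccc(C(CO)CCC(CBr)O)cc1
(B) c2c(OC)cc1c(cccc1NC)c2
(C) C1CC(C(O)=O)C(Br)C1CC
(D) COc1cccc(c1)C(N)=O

A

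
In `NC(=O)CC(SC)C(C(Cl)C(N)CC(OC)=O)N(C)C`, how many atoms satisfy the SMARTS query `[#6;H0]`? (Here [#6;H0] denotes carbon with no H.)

2

The query [#6;H0] means: any carbon with no attached hydrogen.
Check the 20 heavy atoms by environment: 2× C (H2) → no; 4× C (H1) → no; 2× N (H2) → no; 1× Cl (H0) → no; 2× C (H0) → match; 3× O (H0) → no; 4× C (H3) → no; 1× N (H0) → no; 1× S (H0) → no.
That gives 2 matching atoms.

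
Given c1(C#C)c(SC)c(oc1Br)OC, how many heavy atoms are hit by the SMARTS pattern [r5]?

5

Check the 12 heavy atoms by environment: 1× o (aromatic, in 5-ring) → match; 4× c (aromatic, in 5-ring) → match; 1× Br (acyclic) → no; 1× S (acyclic) → no; 4× C (acyclic) → no; 1× O (acyclic) → no.
Summing the matching environments: 1 + 4 = 5 matching atoms.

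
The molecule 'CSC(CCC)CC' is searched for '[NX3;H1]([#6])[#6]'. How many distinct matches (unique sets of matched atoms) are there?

0

[NX3;H1]([#6])[#6] is the SMARTS for a secondary amine: a trivalent nitrogen with one H, bonded to two carbons.
No fragment in the molecule satisfies every constraint, giving 0 matches.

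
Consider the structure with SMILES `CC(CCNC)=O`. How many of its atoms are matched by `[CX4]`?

The query [CX4] means: C with X4: aliphatic carbon with exactly 4 total connections (bonds + H).
Check the 7 heavy atoms by environment: 4× C (X4) → match; 1× C (X3) → no; 1× O (X1) → no; 1× N (X3) → no.
That gives 4 matching atoms.

4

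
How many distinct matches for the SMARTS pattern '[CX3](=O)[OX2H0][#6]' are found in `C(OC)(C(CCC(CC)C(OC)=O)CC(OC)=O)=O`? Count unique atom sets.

3

[CX3](=O)[OX2H0][#6] is the SMARTS for an ester: a carbonyl carbon bonded to an oxygen that is itself bonded to carbon (no H on that O).
The molecule carries 3 separate instances of a methyl-ester group (-C(=O)OCH3) meeting every constraint; each maps to a distinct set of atoms, giving 3 matches.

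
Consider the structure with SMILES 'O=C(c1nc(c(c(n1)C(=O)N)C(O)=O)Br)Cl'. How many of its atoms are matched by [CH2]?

Check the 16 heavy atoms by environment: 2× n (aromatic, H0) → no; 4× c (aromatic, H0) → no; 1× Br (H0) → no; 3× C (H0) → no; 3× O (H0) → no; 1× O (H1) → no; 1× N (H2) → no; 1× Cl (H0) → no.
No environment satisfies the query, so 0 matching atoms.

0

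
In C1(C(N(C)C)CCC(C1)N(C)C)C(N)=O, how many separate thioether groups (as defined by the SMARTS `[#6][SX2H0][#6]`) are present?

0

[#6][SX2H0][#6] is the SMARTS for a thioether: an aliphatic sulfur bridging two carbons with no H on the sulfur.
No fragment in the molecule satisfies every constraint, giving 0 matches.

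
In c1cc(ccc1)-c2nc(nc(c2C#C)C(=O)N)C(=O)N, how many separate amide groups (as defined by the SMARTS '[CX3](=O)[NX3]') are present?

2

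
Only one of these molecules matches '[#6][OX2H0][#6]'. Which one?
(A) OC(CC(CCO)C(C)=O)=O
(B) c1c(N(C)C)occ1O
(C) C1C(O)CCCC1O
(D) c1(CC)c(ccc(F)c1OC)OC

D

[#6][OX2H0][#6] describes an aliphatic oxygen bridging two carbons with no H on the oxygen (an ether).
(A) has a carboxylic acid group (-C(=O)OH) but the -OH oxygen has H1; the =O is OX1, not OX2.
(B) has a hydroxyl group (-OH) but the oxygen has H1, not H0 bridging two carbons.
(C) has a hydroxyl group (-OH) but the oxygen has H1, not H0 bridging two carbons.
(D) contains a methoxy ether (-OCH3), which satisfies every atom and bond constraint.
So the answer is (D).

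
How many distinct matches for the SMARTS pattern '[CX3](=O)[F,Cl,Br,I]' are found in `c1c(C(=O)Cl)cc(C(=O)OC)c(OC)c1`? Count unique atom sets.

1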